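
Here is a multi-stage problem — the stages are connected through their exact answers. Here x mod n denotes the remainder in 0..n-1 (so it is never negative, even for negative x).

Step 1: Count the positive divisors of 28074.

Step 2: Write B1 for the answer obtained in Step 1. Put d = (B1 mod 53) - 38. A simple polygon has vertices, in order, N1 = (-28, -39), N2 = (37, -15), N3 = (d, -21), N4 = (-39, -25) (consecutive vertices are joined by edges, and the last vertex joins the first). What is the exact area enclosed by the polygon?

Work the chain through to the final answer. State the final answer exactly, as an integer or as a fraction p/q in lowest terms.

Step 1: 28074 = 2 * 3 * 4679; number of divisors = (1+1) * (1+1) * (1+1) = 8; answer 8
Step 2: B1 = 8; d = -30; cross terms: (-28*-15 - 37*-39)=1863, (37*-21 - -30*-15)=-1227, (-30*-25 - -39*-21)=-69, (-39*-39 - -28*-25)=821; twice the area = |1388| = 1388; area = 694; answer 694

694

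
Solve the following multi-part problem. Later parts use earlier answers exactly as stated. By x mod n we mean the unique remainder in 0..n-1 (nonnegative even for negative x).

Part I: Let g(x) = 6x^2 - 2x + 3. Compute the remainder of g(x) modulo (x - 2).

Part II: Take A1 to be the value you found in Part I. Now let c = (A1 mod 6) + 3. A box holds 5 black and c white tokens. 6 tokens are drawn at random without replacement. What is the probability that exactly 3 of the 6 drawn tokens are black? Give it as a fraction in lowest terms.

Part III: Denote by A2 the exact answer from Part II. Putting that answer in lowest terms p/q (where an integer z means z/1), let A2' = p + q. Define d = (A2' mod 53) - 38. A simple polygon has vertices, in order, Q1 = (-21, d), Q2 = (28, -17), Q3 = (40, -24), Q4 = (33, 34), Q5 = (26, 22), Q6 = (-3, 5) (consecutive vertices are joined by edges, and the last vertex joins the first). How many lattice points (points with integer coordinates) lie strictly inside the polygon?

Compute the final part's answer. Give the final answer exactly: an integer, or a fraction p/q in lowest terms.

Part I: remainder = value at the root: 6*(2)^2 - 2*(2)^1 + 3 = (24) + (-4) + (3) = 23; answer 23
Part II: A1 = 23; c = 8; total draws C(13,6) = 1716; favorable C(5,3)*C(8,3) = 560; P = 140/429; answer 140/429
Part III: A2 = 140/429; threaded value p + q = 569; d = 1; cross terms: (-21*-17 - 28*1)=329, (28*-24 - 40*-17)=8, (40*34 - 33*-24)=2152, (33*22 - 26*34)=-158, (26*5 - -3*22)=196, (-3*1 - -21*5)=102; twice the area = |2629| = 2629; area = 2629/2; boundary points = 1 + 1 + 1 + 1 + 1 + 2 = 7; strictly interior points = area - boundary/2 + 1 = 1312; answer 1312

1312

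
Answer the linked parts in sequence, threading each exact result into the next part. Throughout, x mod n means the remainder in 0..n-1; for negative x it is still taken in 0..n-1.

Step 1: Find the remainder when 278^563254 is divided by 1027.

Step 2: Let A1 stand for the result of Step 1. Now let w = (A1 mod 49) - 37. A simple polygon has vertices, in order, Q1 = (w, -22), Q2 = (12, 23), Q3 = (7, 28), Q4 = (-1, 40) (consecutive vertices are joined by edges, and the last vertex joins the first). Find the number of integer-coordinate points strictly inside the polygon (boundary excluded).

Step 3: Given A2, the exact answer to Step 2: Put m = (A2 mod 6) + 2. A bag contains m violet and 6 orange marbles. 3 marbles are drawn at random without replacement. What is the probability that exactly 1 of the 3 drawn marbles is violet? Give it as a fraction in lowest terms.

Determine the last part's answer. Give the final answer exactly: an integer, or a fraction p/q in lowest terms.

9/22

Step 1: squarings mod 1027: 278^1=278, 278^2=259, 278^4=326, 278^8=495, 278^16=599, 278^32=378, 278^64=131, 278^128=729, 278^256=482, 278^512=222, 278^1024=1015, 278^2048=144, 278^4096=196, 278^8192=417, 278^16384=326, 278^32768=495, 278^65536=599, 278^131072=378, 278^262144=131, 278^524288=729; 278^563254 = 278^2 * 278^4 * 278^16 * 278^32 * 278^2048 * 278^4096 * 278^32768 * 278^524288 = 441 (mod 1027); answer 441
Step 2: A1 = 441; w = -37; cross terms: (-37*23 - 12*-22)=-587, (12*28 - 7*23)=175, (7*40 - -1*28)=308, (-1*-22 - -37*40)=1502; twice the area = |1398| = 1398; area = 699; boundary points = 1 + 5 + 4 + 2 = 12; strictly interior points = area - boundary/2 + 1 = 694; answer 694
Step 3: A2 = 694; m = 6; total draws C(12,3) = 220; favorable C(6,1)*C(6,2) = 90; P = 9/22; answer 9/22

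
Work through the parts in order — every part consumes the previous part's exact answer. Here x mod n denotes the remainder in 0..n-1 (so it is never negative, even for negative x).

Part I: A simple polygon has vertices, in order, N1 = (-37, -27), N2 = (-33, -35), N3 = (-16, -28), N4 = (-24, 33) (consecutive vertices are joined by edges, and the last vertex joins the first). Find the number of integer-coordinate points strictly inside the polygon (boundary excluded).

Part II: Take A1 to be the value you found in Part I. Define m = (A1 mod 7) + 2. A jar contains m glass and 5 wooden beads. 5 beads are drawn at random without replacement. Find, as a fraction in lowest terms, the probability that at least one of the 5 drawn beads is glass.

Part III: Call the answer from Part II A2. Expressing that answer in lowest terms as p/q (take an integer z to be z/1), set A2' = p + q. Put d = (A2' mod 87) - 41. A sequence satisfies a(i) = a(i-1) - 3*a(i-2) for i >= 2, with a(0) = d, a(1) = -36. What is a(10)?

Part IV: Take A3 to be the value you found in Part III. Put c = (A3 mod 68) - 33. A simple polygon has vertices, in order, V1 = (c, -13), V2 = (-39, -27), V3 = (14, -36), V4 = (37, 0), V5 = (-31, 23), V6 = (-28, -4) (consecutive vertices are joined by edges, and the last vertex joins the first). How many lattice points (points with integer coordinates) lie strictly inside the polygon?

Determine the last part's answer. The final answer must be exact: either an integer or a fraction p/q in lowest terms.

2572

Part I: cross terms: (-37*-35 - -33*-27)=404, (-33*-28 - -16*-35)=364, (-16*33 - -24*-28)=-1200, (-24*-27 - -37*33)=1869; twice the area = |1437| = 1437; area = 1437/2; boundary points = 4 + 1 + 1 + 1 = 7; strictly interior points = area - boundary/2 + 1 = 716; answer 716
Part II: A1 = 716; m = 4; total draws C(9,5) = 126; complement C(5,5) = 1; favorable 126 - 1 = 125; P = 125/126; answer 125/126
Part III: A2 = 125/126; threaded value p + q = 251; d = 36; a(2) = 1*(-36) - 3*(36) = -144; iterating: a(2)=-144, a(3)=-36, a(4)=396, a(5)=504, a(6)=-684, a(7)=-2196, a(8)=-144, a(9)=6444, a(10)=6876; answer 6876
Part IV: A3 = 6876; c = -25; cross terms: (-25*-27 - -39*-13)=168, (-39*-36 - 14*-27)=1782, (14*0 - 37*-36)=1332, (37*23 - -31*0)=851, (-31*-4 - -28*23)=768, (-28*-13 - -25*-4)=264; twice the area = |5165| = 5165; area = 5165/2; boundary points = 14 + 1 + 1 + 1 + 3 + 3 = 23; strictly interior points = area - boundary/2 + 1 = 2572; answer 2572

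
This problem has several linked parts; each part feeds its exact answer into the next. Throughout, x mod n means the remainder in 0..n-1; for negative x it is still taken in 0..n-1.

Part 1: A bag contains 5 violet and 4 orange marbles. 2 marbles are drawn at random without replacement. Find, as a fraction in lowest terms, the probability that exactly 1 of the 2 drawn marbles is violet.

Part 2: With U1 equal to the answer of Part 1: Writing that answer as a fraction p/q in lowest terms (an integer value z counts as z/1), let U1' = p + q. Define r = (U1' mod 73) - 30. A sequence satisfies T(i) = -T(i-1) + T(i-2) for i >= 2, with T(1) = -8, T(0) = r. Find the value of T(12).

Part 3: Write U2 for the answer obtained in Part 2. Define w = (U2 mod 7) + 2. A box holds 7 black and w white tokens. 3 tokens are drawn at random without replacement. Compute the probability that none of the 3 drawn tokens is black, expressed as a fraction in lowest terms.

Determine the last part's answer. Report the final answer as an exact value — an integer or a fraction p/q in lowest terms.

Part 1: total draws C(9,2) = 36; favorable C(5,1)*C(4,1) = 20; P = 5/9; answer 5/9
Part 2: U1 = 5/9; threaded value p + q = 14; r = -16; T(2) = -1*(-8) + 1*(-16) = -8; iterating: T(2)=-8, T(3)=0, T(4)=-8, T(5)=8, T(6)=-16, T(7)=24, T(8)=-40, T(9)=64, T(10)=-104, T(11)=168, T(12)=-272; answer -272
Part 3: U2 = -272; w = 3; total draws C(10,3) = 120; favorable C(3,3) = 1; P = 1/120; answer 1/120

1/120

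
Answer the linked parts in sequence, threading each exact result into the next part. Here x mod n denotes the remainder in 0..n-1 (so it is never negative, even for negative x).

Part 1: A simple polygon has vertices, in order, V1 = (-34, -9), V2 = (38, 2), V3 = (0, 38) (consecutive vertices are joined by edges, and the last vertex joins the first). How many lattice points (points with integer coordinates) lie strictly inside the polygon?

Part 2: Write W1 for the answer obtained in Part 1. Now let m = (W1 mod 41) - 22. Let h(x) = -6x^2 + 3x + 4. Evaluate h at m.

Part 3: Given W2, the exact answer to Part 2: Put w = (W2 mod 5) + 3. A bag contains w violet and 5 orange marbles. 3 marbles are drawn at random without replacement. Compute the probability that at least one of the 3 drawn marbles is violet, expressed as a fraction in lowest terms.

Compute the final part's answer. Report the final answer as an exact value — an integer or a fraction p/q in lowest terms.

Part 1: cross terms: (-34*2 - 38*-9)=274, (38*38 - 0*2)=1444, (0*-9 - -34*38)=1292; twice the area = |3010| = 3010; area = 1505; boundary points = 1 + 2 + 1 = 4; strictly interior points = area - boundary/2 + 1 = 1504; answer 1504
Part 2: W1 = 1504; m = 6; -6*(6)^2 + 3*(6)^1 + 4 = (-216) + (18) + (4) = -194; answer -194
Part 3: W2 = -194; w = 4; total draws C(9,3) = 84; complement C(5,3) = 10; favorable 84 - 10 = 74; P = 37/42; answer 37/42

37/42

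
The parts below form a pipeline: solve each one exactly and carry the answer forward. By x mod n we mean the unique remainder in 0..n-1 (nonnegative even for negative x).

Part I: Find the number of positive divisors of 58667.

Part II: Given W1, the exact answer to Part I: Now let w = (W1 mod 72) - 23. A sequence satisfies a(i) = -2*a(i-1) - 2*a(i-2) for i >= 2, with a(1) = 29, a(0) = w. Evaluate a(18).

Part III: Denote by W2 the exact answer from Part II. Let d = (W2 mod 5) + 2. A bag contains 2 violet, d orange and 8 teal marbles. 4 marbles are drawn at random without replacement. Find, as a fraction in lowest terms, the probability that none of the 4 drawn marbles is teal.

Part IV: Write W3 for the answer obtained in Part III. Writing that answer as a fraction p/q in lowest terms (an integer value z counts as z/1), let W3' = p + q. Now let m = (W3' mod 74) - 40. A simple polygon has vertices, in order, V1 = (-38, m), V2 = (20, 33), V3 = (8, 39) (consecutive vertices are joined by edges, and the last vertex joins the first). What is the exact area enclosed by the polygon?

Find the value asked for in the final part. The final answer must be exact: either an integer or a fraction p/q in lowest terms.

450

Part I: 58667 = 7 * 17^2 * 29; number of divisors = (1+1) * (2+1) * (1+1) = 12; answer 12
Part II: W1 = 12; w = -11; a(2) = -2*(29) - 2*(-11) = -36; iterating: a(2)=-36, a(3)=14, a(4)=44, a(5)=-116, a(6)=144, a(7)=-56, a(8)=-176, a(9)=464, a(10)=-576, a(11)=224, a(12)=704, a(13)=-1856, a(14)=2304, a(15)=-896, a(16)=-2816, a(17)=7424, a(18)=-9216; answer -9216
Part III: W2 = -9216; d = 6; total draws C(16,4) = 1820; favorable C(8,4) = 70; P = 1/26; answer 1/26
Part IV: W3 = 1/26; threaded value p + q = 27; m = -13; cross terms: (-38*33 - 20*-13)=-994, (20*39 - 8*33)=516, (8*-13 - -38*39)=1378; twice the area = |900| = 900; area = 450; answer 450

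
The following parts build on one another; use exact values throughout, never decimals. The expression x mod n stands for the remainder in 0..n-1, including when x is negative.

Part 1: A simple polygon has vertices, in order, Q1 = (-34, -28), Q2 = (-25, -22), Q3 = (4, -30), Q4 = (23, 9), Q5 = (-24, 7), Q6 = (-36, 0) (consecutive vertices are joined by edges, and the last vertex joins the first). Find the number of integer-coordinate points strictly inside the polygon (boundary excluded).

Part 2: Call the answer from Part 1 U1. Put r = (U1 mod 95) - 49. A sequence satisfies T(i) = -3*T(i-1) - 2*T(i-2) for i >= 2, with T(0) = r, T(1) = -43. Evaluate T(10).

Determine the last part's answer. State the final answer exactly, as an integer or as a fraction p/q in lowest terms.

87935

Part 1: cross terms: (-34*-22 - -25*-28)=48, (-25*-30 - 4*-22)=838, (4*9 - 23*-30)=726, (23*7 - -24*9)=377, (-24*0 - -36*7)=252, (-36*-28 - -34*0)=1008; twice the area = |3249| = 3249; area = 3249/2; boundary points = 3 + 1 + 1 + 1 + 1 + 2 = 9; strictly interior points = area - boundary/2 + 1 = 1621; answer 1621
Part 2: U1 = 1621; r = -43; T(2) = -3*(-43) - 2*(-43) = 215; iterating: T(2)=215, T(3)=-559, T(4)=1247, T(5)=-2623, T(6)=5375, T(7)=-10879, T(8)=21887, T(9)=-43903, T(10)=87935; answer 87935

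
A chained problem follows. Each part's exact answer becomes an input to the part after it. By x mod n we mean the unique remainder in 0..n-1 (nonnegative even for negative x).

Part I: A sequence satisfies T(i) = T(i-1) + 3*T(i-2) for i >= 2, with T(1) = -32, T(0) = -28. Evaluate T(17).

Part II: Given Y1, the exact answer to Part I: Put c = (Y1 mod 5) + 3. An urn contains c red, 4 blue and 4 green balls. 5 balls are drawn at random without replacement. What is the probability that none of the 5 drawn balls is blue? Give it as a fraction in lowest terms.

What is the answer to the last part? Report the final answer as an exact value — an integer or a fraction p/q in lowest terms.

7/99

Part I: T(2) = 1*(-32) + 3*(-28) = -116; iterating: T(2)=-116, T(3)=-212, T(4)=-560, T(5)=-1196, T(6)=-2876, T(7)=-6464, T(8)=-15092, T(9)=-34484, T(10)=-79760, T(11)=-183212, T(12)=-422492, T(13)=-972128, T(14)=-2239604, T(15)=-5155988, T(16)=-11874800, T(17)=-27342764; answer -27342764
Part II: Y1 = -27342764; c = 4; total draws C(12,5) = 792; favorable C(8,5) = 56; P = 7/99; answer 7/99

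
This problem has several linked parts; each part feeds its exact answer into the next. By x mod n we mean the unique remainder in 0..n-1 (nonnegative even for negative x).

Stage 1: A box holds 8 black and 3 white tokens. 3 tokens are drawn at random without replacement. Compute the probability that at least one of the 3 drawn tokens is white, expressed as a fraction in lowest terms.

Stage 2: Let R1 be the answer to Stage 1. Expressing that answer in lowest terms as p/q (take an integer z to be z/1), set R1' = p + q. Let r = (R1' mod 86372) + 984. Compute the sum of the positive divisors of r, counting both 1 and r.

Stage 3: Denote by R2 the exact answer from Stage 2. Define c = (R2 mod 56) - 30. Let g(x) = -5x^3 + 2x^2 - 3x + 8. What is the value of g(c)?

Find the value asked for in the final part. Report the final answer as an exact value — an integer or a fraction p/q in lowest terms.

Stage 1: total draws C(11,3) = 165; complement C(8,3) = 56; favorable 165 - 56 = 109; P = 109/165; answer 109/165
Stage 2: R1 = 109/165; threaded value p + q = 274; r = 1258; 1258 = 2 * 17 * 37; sigma = (1 + 2) * (1 + 17) * (1 + 37) = 3 * 18 * 38 = 2052; answer 2052
Stage 3: R2 = 2052; c = 6; -5*(6)^3 + 2*(6)^2 - 3*(6)^1 + 8 = (-1080) + (72) + (-18) + (8) = -1018; answer -1018

-1018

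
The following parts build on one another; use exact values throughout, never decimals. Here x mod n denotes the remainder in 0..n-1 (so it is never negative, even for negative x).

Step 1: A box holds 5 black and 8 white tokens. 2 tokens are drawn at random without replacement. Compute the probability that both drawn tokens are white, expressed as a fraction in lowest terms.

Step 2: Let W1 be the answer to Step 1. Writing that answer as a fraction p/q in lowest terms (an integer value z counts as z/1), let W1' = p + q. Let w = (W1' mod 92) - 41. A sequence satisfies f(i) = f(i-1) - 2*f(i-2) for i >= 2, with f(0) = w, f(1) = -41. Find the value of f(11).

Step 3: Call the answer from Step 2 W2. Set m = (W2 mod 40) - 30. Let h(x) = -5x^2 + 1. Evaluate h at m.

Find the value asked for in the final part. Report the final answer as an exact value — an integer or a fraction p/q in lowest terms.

-4204

Step 1: total draws C(13,2) = 78; favorable C(8,2) = 28; P = 14/39; answer 14/39
Step 2: W1 = 14/39; threaded value p + q = 53; w = 12; f(2) = 1*(-41) - 2*(12) = -65; iterating: f(2)=-65, f(3)=17, f(4)=147, f(5)=113, f(6)=-181, f(7)=-407, f(8)=-45, f(9)=769, f(10)=859, f(11)=-679; answer -679
Step 3: W2 = -679; m = -29; -5*(-29)^2 + 1 = (-4205) + (1) = -4204; answer -4204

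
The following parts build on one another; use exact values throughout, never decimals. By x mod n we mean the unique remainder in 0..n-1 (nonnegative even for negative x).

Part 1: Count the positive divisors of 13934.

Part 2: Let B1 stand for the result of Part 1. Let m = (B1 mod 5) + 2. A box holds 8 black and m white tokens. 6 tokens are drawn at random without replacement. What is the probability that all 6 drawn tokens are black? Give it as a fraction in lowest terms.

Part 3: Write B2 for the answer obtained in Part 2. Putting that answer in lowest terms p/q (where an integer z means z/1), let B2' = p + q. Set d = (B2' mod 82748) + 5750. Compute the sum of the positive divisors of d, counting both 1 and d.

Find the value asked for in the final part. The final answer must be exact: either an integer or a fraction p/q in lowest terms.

9200

Part 1: 13934 = 2 * 6967; number of divisors = (1+1) * (1+1) = 4; answer 4
Part 2: B1 = 4; m = 6; total draws C(14,6) = 3003; favorable C(8,6) = 28; P = 4/429; answer 4/429
Part 3: B2 = 4/429; threaded value p + q = 433; d = 6183; 6183 = 3^3 * 229; sigma = (1 + 3 + 9 + 27) * (1 + 229) = 40 * 230 = 9200; answer 9200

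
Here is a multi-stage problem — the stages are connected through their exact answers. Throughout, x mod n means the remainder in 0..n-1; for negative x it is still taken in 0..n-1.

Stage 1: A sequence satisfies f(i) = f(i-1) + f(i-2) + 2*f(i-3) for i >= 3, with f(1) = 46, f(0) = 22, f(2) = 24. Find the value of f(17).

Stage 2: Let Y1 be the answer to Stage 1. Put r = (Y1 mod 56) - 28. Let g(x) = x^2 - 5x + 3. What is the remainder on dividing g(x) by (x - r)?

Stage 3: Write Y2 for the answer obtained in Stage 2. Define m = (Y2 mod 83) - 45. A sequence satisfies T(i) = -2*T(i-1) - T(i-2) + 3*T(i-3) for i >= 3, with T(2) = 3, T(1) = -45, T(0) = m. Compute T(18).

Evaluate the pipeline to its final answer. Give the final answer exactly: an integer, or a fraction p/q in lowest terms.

Stage 1: f(3) = 1*(24) + 1*(46) + 2*(22) = 114; iterating: f(3)=114, f(4)=230, f(5)=392, f(6)=850, f(7)=1702, f(8)=3336, f(9)=6738, f(10)=13478, f(11)=26888, f(12)=53842, f(13)=107686, f(14)=215304, f(15)=430674, f(16)=861350, f(17)=1722632; answer 1722632
Stage 2: Y1 = 1722632; r = -12; remainder = value at the root: 1*(-12)^2 - 5*(-12)^1 + 3 = (144) + (60) + (3) = 207; answer 207
Stage 3: Y2 = 207; m = -4; T(3) = -2*(3) - 1*(-45) + 3*(-4) = 27; iterating: T(3)=27, T(4)=-192, T(5)=366, T(6)=-459, T(7)=-24, T(8)=1605, T(9)=-4563, T(10)=7449, T(11)=-5520, T(12)=-10098, T(13)=48063, T(14)=-102588, T(15)=126819, T(16)=-6861, T(17)=-420861, T(18)=1229040; answer 1229040

1229040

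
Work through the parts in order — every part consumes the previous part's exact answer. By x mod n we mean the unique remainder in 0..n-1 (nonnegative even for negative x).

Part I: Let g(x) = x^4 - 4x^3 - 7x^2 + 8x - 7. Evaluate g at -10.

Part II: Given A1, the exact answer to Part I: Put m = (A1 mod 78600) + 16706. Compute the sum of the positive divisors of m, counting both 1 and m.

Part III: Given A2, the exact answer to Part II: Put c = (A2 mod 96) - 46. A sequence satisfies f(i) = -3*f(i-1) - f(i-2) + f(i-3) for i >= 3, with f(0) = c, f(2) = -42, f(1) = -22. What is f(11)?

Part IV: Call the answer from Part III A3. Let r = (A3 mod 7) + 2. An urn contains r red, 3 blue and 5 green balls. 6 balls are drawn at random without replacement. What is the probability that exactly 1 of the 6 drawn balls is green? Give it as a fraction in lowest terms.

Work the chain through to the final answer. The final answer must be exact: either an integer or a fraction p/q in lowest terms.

1/42

Part I: 1*(-10)^4 - 4*(-10)^3 - 7*(-10)^2 + 8*(-10)^1 - 7 = (10000) + (4000) + (-700) + (-80) + (-7) = 13213; answer 13213
Part II: A1 = 13213; m = 29919; 29919 = 3 * 9973; sigma = (1 + 3) * (1 + 9973) = 4 * 9974 = 39896; answer 39896
Part III: A2 = 39896; c = 10; f(3) = -3*(-42) - 1*(-22) + 1*(10) = 158; iterating: f(3)=158, f(4)=-454, f(5)=1162, f(6)=-2874, f(7)=7006, f(8)=-16982, f(9)=41066, f(10)=-99210, f(11)=239582; answer 239582
Part IV: A3 = 239582; r = 2; total draws C(10,6) = 210; favorable C(5,1)*C(5,5) = 5; P = 1/42; answer 1/42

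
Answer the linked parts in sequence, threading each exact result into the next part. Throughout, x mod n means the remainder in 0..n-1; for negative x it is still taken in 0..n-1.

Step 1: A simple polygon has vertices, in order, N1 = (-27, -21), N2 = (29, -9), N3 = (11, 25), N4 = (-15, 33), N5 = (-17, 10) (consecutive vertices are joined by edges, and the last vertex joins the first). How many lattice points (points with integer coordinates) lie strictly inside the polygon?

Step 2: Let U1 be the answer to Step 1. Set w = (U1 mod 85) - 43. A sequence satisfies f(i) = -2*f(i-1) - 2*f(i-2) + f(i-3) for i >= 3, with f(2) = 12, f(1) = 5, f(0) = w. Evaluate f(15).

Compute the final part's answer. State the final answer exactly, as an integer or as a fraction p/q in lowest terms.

29385

Step 1: cross terms: (-27*-9 - 29*-21)=852, (29*25 - 11*-9)=824, (11*33 - -15*25)=738, (-15*10 - -17*33)=411, (-17*-21 - -27*10)=627; twice the area = |3452| = 3452; area = 1726; boundary points = 4 + 2 + 2 + 1 + 1 = 10; strictly interior points = area - boundary/2 + 1 = 1722; answer 1722
Step 2: U1 = 1722; w = -21; f(3) = -2*(12) - 2*(5) + 1*(-21) = -55; iterating: f(3)=-55, f(4)=91, f(5)=-60, f(6)=-117, f(7)=445, f(8)=-716, f(9)=425, f(10)=1027, f(11)=-3620, f(12)=5611, f(13)=-2955, f(14)=-8932, f(15)=29385; answer 29385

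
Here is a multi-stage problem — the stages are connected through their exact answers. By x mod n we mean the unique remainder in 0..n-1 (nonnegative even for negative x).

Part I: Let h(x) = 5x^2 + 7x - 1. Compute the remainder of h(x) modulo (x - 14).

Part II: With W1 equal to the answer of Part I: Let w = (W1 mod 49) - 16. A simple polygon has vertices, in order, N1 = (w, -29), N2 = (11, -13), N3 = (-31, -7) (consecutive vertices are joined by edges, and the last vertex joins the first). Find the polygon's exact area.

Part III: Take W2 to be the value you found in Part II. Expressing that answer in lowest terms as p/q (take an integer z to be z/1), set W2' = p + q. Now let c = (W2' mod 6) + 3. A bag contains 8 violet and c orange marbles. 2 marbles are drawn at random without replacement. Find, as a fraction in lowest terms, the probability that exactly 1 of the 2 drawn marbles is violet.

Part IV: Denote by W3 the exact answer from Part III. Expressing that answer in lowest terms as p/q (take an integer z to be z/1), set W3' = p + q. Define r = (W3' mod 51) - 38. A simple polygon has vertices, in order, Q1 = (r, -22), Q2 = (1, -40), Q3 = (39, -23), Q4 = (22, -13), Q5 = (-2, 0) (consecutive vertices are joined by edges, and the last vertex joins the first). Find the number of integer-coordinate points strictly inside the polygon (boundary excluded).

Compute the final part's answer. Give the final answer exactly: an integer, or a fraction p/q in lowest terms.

1086

Part I: remainder = value at the root: 5*(14)^2 + 7*(14)^1 - 1 = (980) + (98) + (-1) = 1077; answer 1077
Part II: W1 = 1077; w = 32; cross terms: (32*-13 - 11*-29)=-97, (11*-7 - -31*-13)=-480, (-31*-29 - 32*-7)=1123; twice the area = |546| = 546; area = 273; answer 273
Part III: W2 = 273; threaded value p + q = 274; c = 7; total draws C(15,2) = 105; favorable C(8,1)*C(7,1) = 56; P = 8/15; answer 8/15
Part IV: W3 = 8/15; threaded value p + q = 23; r = -15; cross terms: (-15*-40 - 1*-22)=622, (1*-23 - 39*-40)=1537, (39*-13 - 22*-23)=-1, (22*0 - -2*-13)=-26, (-2*-22 - -15*0)=44; twice the area = |2176| = 2176; area = 1088; boundary points = 2 + 1 + 1 + 1 + 1 = 6; strictly interior points = area - boundary/2 + 1 = 1086; answer 1086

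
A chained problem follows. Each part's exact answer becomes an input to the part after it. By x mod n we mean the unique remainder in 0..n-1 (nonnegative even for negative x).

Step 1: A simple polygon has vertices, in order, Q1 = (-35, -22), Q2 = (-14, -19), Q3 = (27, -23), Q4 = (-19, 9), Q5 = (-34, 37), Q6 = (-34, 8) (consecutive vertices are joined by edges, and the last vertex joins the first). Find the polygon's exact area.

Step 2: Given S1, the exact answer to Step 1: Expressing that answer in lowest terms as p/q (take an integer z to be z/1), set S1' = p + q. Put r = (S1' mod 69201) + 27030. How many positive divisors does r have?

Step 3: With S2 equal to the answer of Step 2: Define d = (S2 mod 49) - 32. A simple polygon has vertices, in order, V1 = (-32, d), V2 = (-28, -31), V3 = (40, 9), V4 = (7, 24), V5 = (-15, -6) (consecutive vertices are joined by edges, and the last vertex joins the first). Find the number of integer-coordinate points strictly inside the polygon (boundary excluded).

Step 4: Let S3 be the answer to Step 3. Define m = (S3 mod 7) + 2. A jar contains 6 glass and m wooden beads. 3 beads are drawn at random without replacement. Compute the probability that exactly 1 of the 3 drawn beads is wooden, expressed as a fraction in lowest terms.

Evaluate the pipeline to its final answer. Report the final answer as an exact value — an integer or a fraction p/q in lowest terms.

Step 1: cross terms: (-35*-19 - -14*-22)=357, (-14*-23 - 27*-19)=835, (27*9 - -19*-23)=-194, (-19*37 - -34*9)=-397, (-34*8 - -34*37)=986, (-34*-22 - -35*8)=1028; twice the area = |2615| = 2615; area = 2615/2; answer 2615/2
Step 2: S1 = 2615/2; threaded value p + q = 2617; r = 29647; 29647 = 23 * 1289; number of divisors = (1+1) * (1+1) = 4; answer 4
Step 3: S2 = 4; d = -28; cross terms: (-32*-31 - -28*-28)=208, (-28*9 - 40*-31)=988, (40*24 - 7*9)=897, (7*-6 - -15*24)=318, (-15*-28 - -32*-6)=228; twice the area = |2639| = 2639; area = 2639/2; boundary points = 1 + 4 + 3 + 2 + 1 = 11; strictly interior points = area - boundary/2 + 1 = 1315; answer 1315
Step 4: S3 = 1315; m = 8; total draws C(14,3) = 364; favorable C(8,1)*C(6,2) = 120; P = 30/91; answer 30/91

30/91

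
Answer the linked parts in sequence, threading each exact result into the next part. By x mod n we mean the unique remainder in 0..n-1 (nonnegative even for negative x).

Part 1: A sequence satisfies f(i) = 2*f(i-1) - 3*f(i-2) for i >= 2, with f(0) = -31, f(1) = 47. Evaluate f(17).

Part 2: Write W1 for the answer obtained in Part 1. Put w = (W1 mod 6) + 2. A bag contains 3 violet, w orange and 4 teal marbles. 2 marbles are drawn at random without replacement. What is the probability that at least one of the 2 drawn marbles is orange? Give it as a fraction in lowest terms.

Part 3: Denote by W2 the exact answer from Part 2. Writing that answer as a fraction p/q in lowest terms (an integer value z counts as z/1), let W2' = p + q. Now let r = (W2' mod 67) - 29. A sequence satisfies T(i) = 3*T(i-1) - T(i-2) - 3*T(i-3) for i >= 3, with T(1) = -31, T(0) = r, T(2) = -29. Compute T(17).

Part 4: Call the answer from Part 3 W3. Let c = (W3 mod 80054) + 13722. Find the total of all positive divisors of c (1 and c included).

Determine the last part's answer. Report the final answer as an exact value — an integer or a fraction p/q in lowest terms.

Part 1: f(2) = 2*(47) - 3*(-31) = 187; iterating: f(2)=187, f(3)=233, f(4)=-95, f(5)=-889, f(6)=-1493, f(7)=-319, f(8)=3841, f(9)=8639, f(10)=5755, f(11)=-14407, f(12)=-46079, f(13)=-48937, f(14)=40363, f(15)=227537, f(16)=333985, f(17)=-14641; answer -14641
Part 2: W1 = -14641; w = 7; total draws C(14,2) = 91; complement C(7,2) = 21; favorable 91 - 21 = 70; P = 10/13; answer 10/13
Part 3: W2 = 10/13; threaded value p + q = 23; r = -6; T(3) = 3*(-29) - 1*(-31) - 3*(-6) = -38; iterating: T(3)=-38, T(4)=8, T(5)=149, T(6)=553, T(7)=1486, T(8)=3458, T(9)=7229, T(10)=13771, T(11)=23710, T(12)=35672, T(13)=41993, T(14)=19177, T(15)=-91478, T(16)=-419590, T(17)=-1224823; answer -1224823
Part 4: W3 = -1224823; c = 69763; 69763 is prime, so its only divisors are 1 and 69763; sigma = 1 + 69763 = 69764; answer 69764

69764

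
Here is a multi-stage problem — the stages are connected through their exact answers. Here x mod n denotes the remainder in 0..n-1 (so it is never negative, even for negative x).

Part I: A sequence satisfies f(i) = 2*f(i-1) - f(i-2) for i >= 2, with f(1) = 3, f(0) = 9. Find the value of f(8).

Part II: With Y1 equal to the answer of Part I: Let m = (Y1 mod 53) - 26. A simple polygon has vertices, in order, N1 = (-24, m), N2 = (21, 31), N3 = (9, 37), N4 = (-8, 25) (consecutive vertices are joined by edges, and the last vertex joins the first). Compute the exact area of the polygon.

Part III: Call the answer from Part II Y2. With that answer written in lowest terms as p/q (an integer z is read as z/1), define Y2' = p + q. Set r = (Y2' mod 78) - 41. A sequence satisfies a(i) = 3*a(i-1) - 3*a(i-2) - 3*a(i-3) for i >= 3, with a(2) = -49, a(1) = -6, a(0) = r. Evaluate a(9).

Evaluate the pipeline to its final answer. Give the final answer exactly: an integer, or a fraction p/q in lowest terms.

Part I: f(2) = 2*(3) - 1*(9) = -3; iterating: f(2)=-3, f(3)=-9, f(4)=-15, f(5)=-21, f(6)=-27, f(7)=-33, f(8)=-39; answer -39
Part II: Y1 = -39; m = -12; cross terms: (-24*31 - 21*-12)=-492, (21*37 - 9*31)=498, (9*25 - -8*37)=521, (-8*-12 - -24*25)=696; twice the area = |1223| = 1223; area = 1223/2; answer 1223/2
Part III: Y2 = 1223/2; threaded value p + q = 1225; r = 14; a(3) = 3*(-49) - 3*(-6) - 3*(14) = -171; iterating: a(3)=-171, a(4)=-348, a(5)=-384, a(6)=405, a(7)=3411, a(8)=10170, a(9)=19062; answer 19062

19062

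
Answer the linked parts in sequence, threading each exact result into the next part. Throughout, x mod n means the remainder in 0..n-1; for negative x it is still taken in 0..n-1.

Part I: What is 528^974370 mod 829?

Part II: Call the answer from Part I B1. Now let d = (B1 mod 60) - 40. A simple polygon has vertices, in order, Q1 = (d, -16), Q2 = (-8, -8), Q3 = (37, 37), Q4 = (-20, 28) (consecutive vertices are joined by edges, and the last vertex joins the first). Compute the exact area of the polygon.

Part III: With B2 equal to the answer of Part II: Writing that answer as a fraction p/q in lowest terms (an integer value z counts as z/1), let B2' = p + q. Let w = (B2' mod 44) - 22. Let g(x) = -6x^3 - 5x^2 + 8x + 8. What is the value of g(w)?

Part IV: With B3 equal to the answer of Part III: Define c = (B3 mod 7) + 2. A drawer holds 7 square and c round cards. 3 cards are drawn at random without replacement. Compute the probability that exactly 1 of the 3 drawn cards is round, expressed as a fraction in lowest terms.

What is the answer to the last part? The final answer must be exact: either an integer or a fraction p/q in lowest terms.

21/40

Part I: squarings mod 829: 528^1=528, 528^2=240, 528^4=399, 528^8=33, 528^16=260, 528^32=451, 528^64=296, 528^128=571, 528^256=244, 528^512=677, 528^1024=721, 528^2048=58, 528^4096=48, 528^8192=646, 528^16384=329, 528^32768=471, 528^65536=498, 528^131072=133, 528^262144=280, 528^524288=474; 528^974370 = 528^2 * 528^32 * 528^512 * 528^1024 * 528^2048 * 528^4096 * 528^16384 * 528^32768 * 528^131072 * 528^262144 * 528^524288 = 203 (mod 829); answer 203
Part II: B1 = 203; d = -17; cross terms: (-17*-8 - -8*-16)=8, (-8*37 - 37*-8)=0, (37*28 - -20*37)=1776, (-20*-16 - -17*28)=796; twice the area = |2580| = 2580; area = 1290; answer 1290
Part III: B2 = 1290; threaded value p + q = 1291; w = -7; -6*(-7)^3 - 5*(-7)^2 + 8*(-7)^1 + 8 = (2058) + (-245) + (-56) + (8) = 1765; answer 1765
Part IV: B3 = 1765; c = 3; total draws C(10,3) = 120; favorable C(3,1)*C(7,2) = 63; P = 21/40; answer 21/40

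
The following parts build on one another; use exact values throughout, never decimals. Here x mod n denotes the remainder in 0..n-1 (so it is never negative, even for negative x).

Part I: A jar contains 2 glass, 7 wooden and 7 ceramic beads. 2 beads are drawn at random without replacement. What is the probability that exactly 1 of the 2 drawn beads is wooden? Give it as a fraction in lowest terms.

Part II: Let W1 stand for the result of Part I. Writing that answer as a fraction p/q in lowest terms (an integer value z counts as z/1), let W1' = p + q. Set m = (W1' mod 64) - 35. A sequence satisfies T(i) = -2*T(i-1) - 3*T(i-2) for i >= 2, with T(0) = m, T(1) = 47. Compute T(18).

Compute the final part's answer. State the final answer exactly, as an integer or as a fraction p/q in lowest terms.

Part I: total draws C(16,2) = 120; favorable C(7,1)*C(9,1) = 63; P = 21/40; answer 21/40
Part II: W1 = 21/40; threaded value p + q = 61; m = 26; T(2) = -2*(47) - 3*(26) = -172; iterating: T(2)=-172, T(3)=203, T(4)=110, T(5)=-829, T(6)=1328, T(7)=-169, T(8)=-3646, T(9)=7799, T(10)=-4660, T(11)=-14077, T(12)=42134, T(13)=-42037, T(14)=-42328, T(15)=210767, T(16)=-294550, T(17)=-43201, T(18)=970052; answer 970052

970052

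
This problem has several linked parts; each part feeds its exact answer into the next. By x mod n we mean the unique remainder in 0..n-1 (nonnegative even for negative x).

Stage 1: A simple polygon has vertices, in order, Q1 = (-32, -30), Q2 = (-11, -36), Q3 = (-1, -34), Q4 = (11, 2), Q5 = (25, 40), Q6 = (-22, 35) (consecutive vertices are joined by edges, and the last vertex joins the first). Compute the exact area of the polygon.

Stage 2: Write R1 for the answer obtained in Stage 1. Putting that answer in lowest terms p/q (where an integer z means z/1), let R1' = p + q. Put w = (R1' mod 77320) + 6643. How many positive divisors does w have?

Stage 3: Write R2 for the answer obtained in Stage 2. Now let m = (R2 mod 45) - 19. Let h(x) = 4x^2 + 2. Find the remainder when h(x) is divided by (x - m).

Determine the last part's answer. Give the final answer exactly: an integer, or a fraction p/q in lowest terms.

Stage 1: cross terms: (-32*-36 - -11*-30)=822, (-11*-34 - -1*-36)=338, (-1*2 - 11*-34)=372, (11*40 - 25*2)=390, (25*35 - -22*40)=1755, (-22*-30 - -32*35)=1780; twice the area = |5457| = 5457; area = 5457/2; answer 5457/2
Stage 2: R1 = 5457/2; threaded value p + q = 5459; w = 12102; 12102 = 2 * 3 * 2017; number of divisors = (1+1) * (1+1) * (1+1) = 8; answer 8
Stage 3: R2 = 8; m = -11; remainder = value at the root: 4*(-11)^2 + 2 = (484) + (2) = 486; answer 486

486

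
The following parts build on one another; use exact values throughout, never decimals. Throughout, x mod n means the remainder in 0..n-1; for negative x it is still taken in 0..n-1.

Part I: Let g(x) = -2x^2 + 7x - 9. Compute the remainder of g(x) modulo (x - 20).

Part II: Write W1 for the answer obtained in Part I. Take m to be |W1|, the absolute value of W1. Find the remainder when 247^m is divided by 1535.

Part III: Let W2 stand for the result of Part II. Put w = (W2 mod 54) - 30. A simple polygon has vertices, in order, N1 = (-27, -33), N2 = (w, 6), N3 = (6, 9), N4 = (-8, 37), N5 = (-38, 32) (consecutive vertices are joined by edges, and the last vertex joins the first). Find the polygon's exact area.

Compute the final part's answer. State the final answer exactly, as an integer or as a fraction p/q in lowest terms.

Part I: remainder = value at the root: -2*(20)^2 + 7*(20)^1 - 9 = (-800) + (140) + (-9) = -669; answer -669
Part II: W1 = -669; m = 669; squarings mod 1535: 247^1=247, 247^2=1144, 247^4=916, 247^8=946, 247^16=11, 247^32=121, 247^64=826, 247^128=736, 247^256=1376, 247^512=721; 247^669 = 247^1 * 247^4 * 247^8 * 247^16 * 247^128 * 247^512 = 842 (mod 1535); answer 842
Part III: W2 = 842; w = 2; cross terms: (-27*6 - 2*-33)=-96, (2*9 - 6*6)=-18, (6*37 - -8*9)=294, (-8*32 - -38*37)=1150, (-38*-33 - -27*32)=2118; twice the area = |3448| = 3448; area = 1724; answer 1724

1724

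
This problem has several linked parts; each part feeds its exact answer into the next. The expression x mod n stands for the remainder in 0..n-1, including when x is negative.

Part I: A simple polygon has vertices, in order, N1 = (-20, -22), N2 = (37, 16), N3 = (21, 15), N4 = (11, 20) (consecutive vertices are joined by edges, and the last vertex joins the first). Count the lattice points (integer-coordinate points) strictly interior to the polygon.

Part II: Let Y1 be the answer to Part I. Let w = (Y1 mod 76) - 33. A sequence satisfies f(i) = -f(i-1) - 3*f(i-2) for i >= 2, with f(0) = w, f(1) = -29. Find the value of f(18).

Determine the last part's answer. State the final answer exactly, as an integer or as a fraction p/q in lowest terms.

Part I: cross terms: (-20*16 - 37*-22)=494, (37*15 - 21*16)=219, (21*20 - 11*15)=255, (11*-22 - -20*20)=158; twice the area = |1126| = 1126; area = 563; boundary points = 19 + 1 + 5 + 1 = 26; strictly interior points = area - boundary/2 + 1 = 551; answer 551
Part II: Y1 = 551; w = -14; f(2) = -1*(-29) - 3*(-14) = 71; iterating: f(2)=71, f(3)=16, f(4)=-229, f(5)=181, f(6)=506, f(7)=-1049, f(8)=-469, f(9)=3616, f(10)=-2209, f(11)=-8639, f(12)=15266, f(13)=10651, f(14)=-56449, f(15)=24496, f(16)=144851, f(17)=-218339, f(18)=-216214; answer -216214

-216214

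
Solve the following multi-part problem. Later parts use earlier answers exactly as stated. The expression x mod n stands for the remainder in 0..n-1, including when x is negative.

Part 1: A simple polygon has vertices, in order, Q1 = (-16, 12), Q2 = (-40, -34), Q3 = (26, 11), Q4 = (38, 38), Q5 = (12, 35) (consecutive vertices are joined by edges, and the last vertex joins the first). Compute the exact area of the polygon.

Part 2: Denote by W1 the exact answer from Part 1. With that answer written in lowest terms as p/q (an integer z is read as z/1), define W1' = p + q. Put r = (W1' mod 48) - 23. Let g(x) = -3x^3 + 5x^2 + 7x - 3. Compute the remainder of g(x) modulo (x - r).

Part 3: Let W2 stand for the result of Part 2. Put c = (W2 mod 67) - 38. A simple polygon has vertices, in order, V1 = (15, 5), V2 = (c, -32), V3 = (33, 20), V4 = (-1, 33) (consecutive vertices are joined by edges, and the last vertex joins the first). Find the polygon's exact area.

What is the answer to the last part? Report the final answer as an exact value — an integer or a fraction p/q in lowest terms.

1305/2

Part 1: cross terms: (-16*-34 - -40*12)=1024, (-40*11 - 26*-34)=444, (26*38 - 38*11)=570, (38*35 - 12*38)=874, (12*12 - -16*35)=704; twice the area = |3616| = 3616; area = 1808; answer 1808
Part 2: W1 = 1808; threaded value p + q = 1809; r = 10; remainder = value at the root: -3*(10)^3 + 5*(10)^2 + 7*(10)^1 - 3 = (-3000) + (500) + (70) + (-3) = -2433; answer -2433
Part 3: W2 = -2433; c = 8; cross terms: (15*-32 - 8*5)=-520, (8*20 - 33*-32)=1216, (33*33 - -1*20)=1109, (-1*5 - 15*33)=-500; twice the area = |1305| = 1305; area = 1305/2; answer 1305/2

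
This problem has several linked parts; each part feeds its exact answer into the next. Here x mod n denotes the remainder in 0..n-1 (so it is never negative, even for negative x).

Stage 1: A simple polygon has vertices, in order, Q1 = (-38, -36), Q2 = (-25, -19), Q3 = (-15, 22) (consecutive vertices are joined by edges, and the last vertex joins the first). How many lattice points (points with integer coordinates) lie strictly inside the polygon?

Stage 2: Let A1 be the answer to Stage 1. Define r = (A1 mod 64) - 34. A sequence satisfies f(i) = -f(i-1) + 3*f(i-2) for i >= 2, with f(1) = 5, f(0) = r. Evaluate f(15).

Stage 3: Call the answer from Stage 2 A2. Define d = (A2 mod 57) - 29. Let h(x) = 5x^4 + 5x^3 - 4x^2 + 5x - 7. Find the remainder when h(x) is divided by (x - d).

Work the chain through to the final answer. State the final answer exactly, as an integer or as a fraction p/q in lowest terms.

36164

Stage 1: cross terms: (-38*-19 - -25*-36)=-178, (-25*22 - -15*-19)=-835, (-15*-36 - -38*22)=1376; twice the area = |363| = 363; area = 363/2; boundary points = 1 + 1 + 1 = 3; strictly interior points = area - boundary/2 + 1 = 181; answer 181
Stage 2: A1 = 181; r = 19; f(2) = -1*(5) + 3*(19) = 52; iterating: f(2)=52, f(3)=-37, f(4)=193, f(5)=-304, f(6)=883, f(7)=-1795, f(8)=4444, f(9)=-9829, f(10)=23161, f(11)=-52648, f(12)=122131, f(13)=-280075, f(14)=646468, f(15)=-1486693; answer -1486693
Stage 3: A2 = -1486693; d = 9; remainder = value at the root: 5*(9)^4 + 5*(9)^3 - 4*(9)^2 + 5*(9)^1 - 7 = (32805) + (3645) + (-324) + (45) + (-7) = 36164; answer 36164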